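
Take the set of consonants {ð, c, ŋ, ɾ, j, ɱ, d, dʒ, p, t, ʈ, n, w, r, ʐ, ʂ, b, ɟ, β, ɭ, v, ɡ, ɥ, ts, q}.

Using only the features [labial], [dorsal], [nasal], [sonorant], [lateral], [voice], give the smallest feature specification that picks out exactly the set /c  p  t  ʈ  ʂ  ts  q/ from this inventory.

Every target segment is [−voice] and no other inventory member is, so one feature is enough.

[−voice]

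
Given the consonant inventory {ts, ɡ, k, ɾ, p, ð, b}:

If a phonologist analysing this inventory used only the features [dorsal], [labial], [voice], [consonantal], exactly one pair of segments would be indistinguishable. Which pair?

Both /ð/ and /ɾ/ are [-dorsal], [-labial], [+voice], [+consonantal]. Since the list omits [sonorant] — which does distinguish the voiced dental fricative from the alveolar tap — this pair collapses; all other pairs remain distinct.

ð, ɾ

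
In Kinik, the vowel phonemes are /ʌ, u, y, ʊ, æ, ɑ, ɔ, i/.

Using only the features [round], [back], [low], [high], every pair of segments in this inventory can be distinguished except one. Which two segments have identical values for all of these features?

u, ʊ

/u/ (high back rounded tense vowel) and /ʊ/ (high back rounded lax vowel) are both [+round], [+back], [−low], [+high], so none of the listed features separates them. (They do differ in [tense], which is not among the given features.) Every other pair in the inventory differs on at least one listed feature.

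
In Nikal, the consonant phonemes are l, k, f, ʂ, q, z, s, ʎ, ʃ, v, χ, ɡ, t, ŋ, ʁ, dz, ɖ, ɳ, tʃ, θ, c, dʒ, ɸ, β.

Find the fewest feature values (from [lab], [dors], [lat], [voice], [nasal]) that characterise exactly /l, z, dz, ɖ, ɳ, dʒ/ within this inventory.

/l, z, dz, ɖ, ɳ, dʒ/ are all [+voice], [-labial], [-dorsal], and no other segment in the inventory matches all three values. Dropping any one of them over-generates: [-labial, -dorsal] alone would also admit /ʂ, s, ʃ, t, …/; [+voice, -dorsal] alone would also admit /v, β/; [+voice, -labial] alone would also admit /ʎ, ɡ, ŋ, ʁ/. No other combination of two listed features picks out exactly this set either, so fewer than three features will not do.

[+voice, -lab, -dors]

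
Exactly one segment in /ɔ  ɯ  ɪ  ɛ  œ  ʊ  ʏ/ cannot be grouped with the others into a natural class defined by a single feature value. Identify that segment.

ɯ

The remaining segments after removing /ɯ/ share [−tense]; /ɯ/ (high back unrounded vowel) is [+tense]. For every other candidate removal, the leftover set fails to share any single feature value that the removed segment lacks.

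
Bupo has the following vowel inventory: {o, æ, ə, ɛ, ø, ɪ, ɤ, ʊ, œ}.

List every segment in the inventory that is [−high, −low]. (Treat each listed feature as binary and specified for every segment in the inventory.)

o, ə, ɛ, ø, ɤ, œ

Among the inventory, the [−high] segments are /o, æ, ə, ɛ, ø, ɤ, œ/.
Of those, [−low] leaves /o, ə, ɛ, ø, ɤ, œ/.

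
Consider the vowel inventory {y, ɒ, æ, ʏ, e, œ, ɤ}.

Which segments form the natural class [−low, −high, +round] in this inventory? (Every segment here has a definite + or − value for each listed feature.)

œ

First, the [−low] segments are /y, ʏ, e, œ, ɤ/.
Then [−high] gives /e, œ, ɤ/.
Intersecting with [+round] leaves /œ/.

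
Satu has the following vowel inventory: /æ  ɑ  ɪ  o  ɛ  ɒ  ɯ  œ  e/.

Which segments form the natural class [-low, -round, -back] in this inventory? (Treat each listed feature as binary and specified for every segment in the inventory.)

Checking each segment against [-low], [-round], [-back]: /ɪ/ (high front unrounded lax vowel), /ɛ/ (mid front unrounded lax vowel), /e/ (mid front unrounded tense vowel) satisfy every feature; every other segment in the inventory fails at least one.

ɪ, ɛ, e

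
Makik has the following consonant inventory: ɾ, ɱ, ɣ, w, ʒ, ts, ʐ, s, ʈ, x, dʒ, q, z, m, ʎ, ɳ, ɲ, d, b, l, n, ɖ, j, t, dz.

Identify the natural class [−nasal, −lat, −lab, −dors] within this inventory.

ɾ, ʒ, ts, ʐ, s, ʈ, dʒ, z, d, ɖ, t, dz

Eliminate segments failing any feature: /ɱ, m, ɳ, ɲ, n/ are [+nasal]; /ɣ, x, q, j/ are [+dorsal]; /w, b/ are [+labial]; /ʎ, l/ are [+lateral]. The remaining /ɾ, ʒ, ts, ʐ, s, ʈ, dʒ, z, d, ɖ, t, dz/ satisfy [−nasal], [−lateral], [−labial], [−dorsal].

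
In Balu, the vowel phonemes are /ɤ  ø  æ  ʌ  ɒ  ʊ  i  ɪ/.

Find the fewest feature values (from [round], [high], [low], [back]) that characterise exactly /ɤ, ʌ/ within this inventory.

[+back, −round]

Every target segment is [+back], [−round]; each remaining inventory member fails at least one of these. Each conjunct is needed — [−round] alone would also admit /æ, i, ɪ/; [+back] alone would also admit /ɒ, ʊ/ — and no other single listed feature has exactly this extension, so two is the minimum.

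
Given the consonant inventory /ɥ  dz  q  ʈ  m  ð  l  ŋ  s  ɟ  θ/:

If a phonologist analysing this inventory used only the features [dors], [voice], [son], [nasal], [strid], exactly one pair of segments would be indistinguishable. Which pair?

Both /θ/ and /ʈ/ are [−dorsal], [−voice], [−sonorant], [−nasal], [−strident]. Since the list omits [continuant], [anterior] and [distributed] — which do distinguish the voiceless dental fricative from the voiceless retroflex stop — this pair collapses; all other pairs remain distinct.

θ, ʈ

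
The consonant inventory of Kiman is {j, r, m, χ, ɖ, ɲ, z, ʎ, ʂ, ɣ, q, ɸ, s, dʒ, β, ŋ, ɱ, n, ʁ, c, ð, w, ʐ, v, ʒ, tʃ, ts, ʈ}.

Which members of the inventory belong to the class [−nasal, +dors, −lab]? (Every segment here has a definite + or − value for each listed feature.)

The [−nasal] segments are /j, r, χ, ɖ, z, ʎ, ʂ, ɣ, q, ɸ, s, dʒ, β, ʁ, c, ð, w, ʐ, v, ʒ, tʃ, ts, ʈ/.
Intersecting with [+dorsal] gives /j, χ, ʎ, ɣ, q, ʁ, c, w/.
Then [−labial] leaves /j, χ, ʎ, ɣ, q, ʁ, c/.

j, χ, ʎ, ɣ, q, ʁ, c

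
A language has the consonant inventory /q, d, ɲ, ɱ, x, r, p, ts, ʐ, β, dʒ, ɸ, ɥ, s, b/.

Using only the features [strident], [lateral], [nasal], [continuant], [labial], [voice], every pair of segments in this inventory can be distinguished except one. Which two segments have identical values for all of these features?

ɥ, β

/ɥ/ (labial-palatal glide) and /β/ (voiced bilabial fricative) are both [−strident], [−lateral], [−nasal], [+continuant], [+labial], [+voice], so none of the listed features separates them. (They do differ in [sonorant], [round] and [dorsal], which are not among the given features.) Every other pair in the inventory differs on at least one listed feature.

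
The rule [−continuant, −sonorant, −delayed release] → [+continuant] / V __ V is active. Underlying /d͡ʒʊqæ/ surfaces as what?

[d͡ʒʊχæ]

Only /q/ occurs between two vowels (/ʊ/ __ /æ/) and matches the structural description. It is a voiceless uvular stop, so [−continuant, −sonorant, −delayed release] holds; changing it to [+continuant] with all other features held fixed yields /χ/ (voiceless uvular fricative). No other segment meets both the structural description and the environment, so the output is [d͡ʒʊχæ].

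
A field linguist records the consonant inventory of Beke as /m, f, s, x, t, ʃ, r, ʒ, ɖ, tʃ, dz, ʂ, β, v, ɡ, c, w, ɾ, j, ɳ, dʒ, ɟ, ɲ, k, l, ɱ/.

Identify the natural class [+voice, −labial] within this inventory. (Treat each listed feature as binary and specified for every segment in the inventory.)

r, ʒ, ɖ, dz, ɡ, ɾ, j, ɳ, dʒ, ɟ, ɲ, l

Eliminate segments failing any feature: /m, β, v, w, ɱ/ are [+labial]; /f, s, x, t, ʃ, tʃ, ʂ, c, k/ are [−voice]. The remaining /r, ʒ, ɖ, dz, ɡ, ɾ, j, ɳ, dʒ, ɟ, ɲ, l/ satisfy [+voice], [−labial].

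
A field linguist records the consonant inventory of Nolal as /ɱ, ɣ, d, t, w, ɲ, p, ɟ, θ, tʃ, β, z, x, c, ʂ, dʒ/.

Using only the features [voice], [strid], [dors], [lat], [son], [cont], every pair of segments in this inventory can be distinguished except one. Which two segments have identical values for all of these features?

On the given features, /t/ and /p/ have an identical profile: [-voice], [-strident], [-dorsal], [-lateral], [-sonorant], [-continuant]. No other two segments in the inventory coincide on all 6 features. (They do differ in [labial] and [coronal], which are not among the given features.)

t, p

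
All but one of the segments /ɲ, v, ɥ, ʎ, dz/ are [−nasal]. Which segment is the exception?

/v, dz, ɥ, ʎ/ are all [−nasal]; /ɲ/ (palatal nasal) is [+nasal].

ɲ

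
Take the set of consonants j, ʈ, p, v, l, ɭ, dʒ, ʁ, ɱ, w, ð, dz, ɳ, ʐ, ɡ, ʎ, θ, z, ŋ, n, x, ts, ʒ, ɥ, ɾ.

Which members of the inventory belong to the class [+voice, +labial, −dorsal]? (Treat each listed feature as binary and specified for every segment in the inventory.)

Eliminate segments failing any feature: /j, l, ɭ, dʒ, ʁ, ð, dz, ɳ, ʐ, ɡ, ʎ, z, ŋ, n, ʒ, ɾ/ are [−labial]; /ʈ, p, θ, x, ts/ are [−voice]; /w, ɥ/ are [+dorsal]. The remaining /v, ɱ/ satisfy [+voice], [+labial], [−dorsal].

v, ɱ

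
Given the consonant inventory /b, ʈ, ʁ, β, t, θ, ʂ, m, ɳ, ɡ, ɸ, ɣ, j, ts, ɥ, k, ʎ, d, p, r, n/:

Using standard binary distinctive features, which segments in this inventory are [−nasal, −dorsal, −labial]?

ʈ, t, θ, ʂ, ts, d, r

Checking each segment against [−nasal], [−dorsal], [−labial]: /ʈ/ (voiceless retroflex stop), /t/ (voiceless alveolar stop), /θ/ (voiceless dental fricative), /ʂ/ (voiceless retroflex fricative), /ts/ (voiceless alveolar affricate), /d/ (voiced alveolar stop), among others, satisfy every feature; every other segment in the inventory fails at least one.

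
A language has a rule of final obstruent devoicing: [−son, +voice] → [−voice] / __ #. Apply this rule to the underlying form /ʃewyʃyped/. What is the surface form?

[ʃewyʃypet]

The only segment in the rule's environment that also matches [−son, +voice] is /d/. Applying [−voice] turns the voiced alveolar stop into /t/ (voiceless alveolar stop), giving [ʃewyʃypet].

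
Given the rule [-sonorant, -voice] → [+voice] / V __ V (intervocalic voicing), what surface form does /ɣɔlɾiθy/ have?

The only segment in the rule's environment that also matches [-sonorant, -voice] is /θ/. Applying [+voice] turns the voiceless dental fricative into /ð/ (voiced dental fricative), giving [ɣɔlɾiðy].

[ɣɔlɾiðy]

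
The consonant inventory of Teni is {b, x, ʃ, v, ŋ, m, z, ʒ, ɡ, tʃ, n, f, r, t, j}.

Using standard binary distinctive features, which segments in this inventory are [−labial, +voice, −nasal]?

z, ʒ, ɡ, r, j

Checking each segment against [−labial], [+voice], [−nasal]: /z/ (voiced alveolar fricative), /ʒ/ (voiced postalveolar fricative), /ɡ/ (voiced velar stop), /r/ (alveolar trill), /j/ (palatal glide) satisfy every feature; every other segment in the inventory fails at least one.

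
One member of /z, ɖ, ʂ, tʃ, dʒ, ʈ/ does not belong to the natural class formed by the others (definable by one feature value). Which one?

[anterior] groups all but one: /dʒ, ɖ, ʈ, ʂ, tʃ/ share [−anterior] while /z/ (voiced alveolar fricative) alone is [+anterior]. Removing any other segment would not leave a single-feature class that excludes it.

z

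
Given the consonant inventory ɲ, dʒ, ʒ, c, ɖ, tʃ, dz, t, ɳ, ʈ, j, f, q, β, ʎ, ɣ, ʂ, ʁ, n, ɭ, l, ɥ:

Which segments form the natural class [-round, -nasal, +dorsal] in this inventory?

Among the inventory, the [-round] segments are /ɲ, dʒ, ʒ, c, ɖ, tʃ, dz, t, ɳ, ʈ, j, f, q, β, ʎ, ɣ, ʂ, ʁ, n, ɭ, l/.
Of those, [-nasal] gives /dʒ, ʒ, c, ɖ, tʃ, dz, t, ʈ, j, f, q, β, ʎ, ɣ, ʂ, ʁ, ɭ, l/.
Within that set, [+dorsal] leaves /c, j, q, ʎ, ɣ, ʁ/.

c, j, q, ʎ, ɣ, ʁ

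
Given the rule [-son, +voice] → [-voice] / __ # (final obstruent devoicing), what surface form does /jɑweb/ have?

[jɑwep]

Only the final segment /b/ is both word-final and matches the structural description. It is a voiced bilabial stop, so [-son, +voice] holds; changing it to [-voice] with all other features held fixed yields /p/ (voiceless bilabial stop). No other segment meets both the structural description and the environment, so the output is [jɑwep].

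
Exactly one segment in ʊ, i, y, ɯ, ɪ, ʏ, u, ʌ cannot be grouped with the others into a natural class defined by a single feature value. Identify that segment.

[high] groups all but one: /ʏ, y, ʊ, ɪ, u, i, ɯ/ share [+high] while /ʌ/ (mid back unrounded lax vowel) alone is [-high]. Removing any other segment would not leave a single-feature class that excludes it.

ʌ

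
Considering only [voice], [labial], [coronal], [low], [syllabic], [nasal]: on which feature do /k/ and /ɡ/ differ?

[voice]

/k/ is the voiceless velar stop and /ɡ/ is the voiced velar stop. Both are [−labial], [−coronal], [−low], [−syllabic], [−nasal]. /k/ is [−voice] while /ɡ/ is [+voice], so the distinguishing feature is [voice].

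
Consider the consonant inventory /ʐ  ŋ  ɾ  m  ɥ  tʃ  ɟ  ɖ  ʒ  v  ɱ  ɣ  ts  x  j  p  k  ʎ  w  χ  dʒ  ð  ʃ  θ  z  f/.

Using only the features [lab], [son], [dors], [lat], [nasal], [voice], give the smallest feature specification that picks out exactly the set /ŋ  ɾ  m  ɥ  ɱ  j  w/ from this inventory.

/ŋ, ɾ, m, ɥ, ɱ, j, w/ are all [+sonorant], [−lateral], and no other segment in the inventory matches both values. Dropping any one of them over-generates: [−lateral] alone would also admit /ʐ, tʃ, ɟ, ɖ, …/; [+sonorant] alone would also admit /ʎ/. No other single listed feature picks out exactly this set either, so fewer than two features will not do.

[+son, −lat]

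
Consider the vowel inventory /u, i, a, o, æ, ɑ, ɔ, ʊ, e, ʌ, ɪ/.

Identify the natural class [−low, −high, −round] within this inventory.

e, ʌ

Checking each segment against [−low], [−high], [−round]: /e/ (mid front unrounded tense vowel), /ʌ/ (mid back unrounded lax vowel) satisfy every feature; every other segment in the inventory fails at least one.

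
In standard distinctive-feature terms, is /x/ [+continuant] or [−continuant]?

[+continuant]

/x/ is the voiceless velar fricative, hence [+continuant].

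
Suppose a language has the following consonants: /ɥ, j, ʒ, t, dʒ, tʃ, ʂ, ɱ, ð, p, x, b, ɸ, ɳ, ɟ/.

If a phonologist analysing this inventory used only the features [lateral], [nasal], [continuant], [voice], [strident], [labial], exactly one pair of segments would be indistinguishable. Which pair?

j, ð

Both /j/ and /ð/ are [-lateral], [-nasal], [+continuant], [+voice], [-strident], [-labial]. Since the list omits [sonorant] and [dorsal] — which do distinguish the palatal glide from the voiced dental fricative — this pair collapses; all other pairs remain distinct.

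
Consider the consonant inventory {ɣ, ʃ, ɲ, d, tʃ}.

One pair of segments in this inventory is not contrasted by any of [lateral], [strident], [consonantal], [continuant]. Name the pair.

/d/ (voiced alveolar stop) and /ɲ/ (palatal nasal) are both [-lateral], [-strident], [+consonantal], [-continuant], so none of the listed features separates them. (They do differ in [sonorant], [nasal] and [dorsal], which are not among the given features.) Every other pair in the inventory differs on at least one listed feature.

d, ɲ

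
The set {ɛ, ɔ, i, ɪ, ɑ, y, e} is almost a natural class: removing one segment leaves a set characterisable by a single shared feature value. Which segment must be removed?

ɑ

The remaining segments after removing /ɑ/ share [−low]; /ɑ/ (low back unrounded vowel) is [+low]. For every other candidate removal, the leftover set fails to share any single feature value that the removed segment lacks.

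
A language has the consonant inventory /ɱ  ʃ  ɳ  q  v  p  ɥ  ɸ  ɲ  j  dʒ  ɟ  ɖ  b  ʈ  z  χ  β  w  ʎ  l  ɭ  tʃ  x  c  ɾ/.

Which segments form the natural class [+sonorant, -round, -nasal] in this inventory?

Checking each segment against [+sonorant], [-round], [-nasal]: /j/ (palatal glide), /ʎ/ (palatal lateral approximant), /l/ (alveolar lateral approximant), /ɭ/ (retroflex lateral approximant), /ɾ/ (alveolar tap) satisfy every feature; every other segment in the inventory fails at least one.

j, ʎ, l, ɭ, ɾ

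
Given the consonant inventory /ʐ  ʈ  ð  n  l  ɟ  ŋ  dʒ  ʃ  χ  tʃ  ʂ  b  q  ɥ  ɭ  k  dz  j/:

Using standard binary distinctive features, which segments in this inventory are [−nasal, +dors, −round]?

Checking each segment against [−nasal], [+dorsal], [−round]: /ɟ/ (voiced palatal stop), /χ/ (voiceless uvular fricative), /q/ (voiceless uvular stop), /k/ (voiceless velar stop), /j/ (palatal glide) satisfy every feature; every other segment in the inventory fails at least one.

ɟ, χ, q, k, j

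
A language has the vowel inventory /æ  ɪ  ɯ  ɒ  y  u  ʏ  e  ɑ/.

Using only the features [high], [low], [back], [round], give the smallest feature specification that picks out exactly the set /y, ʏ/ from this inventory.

[−back, +round]

The class [−back], [+round] has exactly /y, ʏ/ as its extension in this inventory. No smaller conjunction from the listed features achieves this: [+round] alone would also admit /ɒ, u/; [−back] alone would also admit /æ, ɪ, e/; and checking the remaining single features turns up none with this extension.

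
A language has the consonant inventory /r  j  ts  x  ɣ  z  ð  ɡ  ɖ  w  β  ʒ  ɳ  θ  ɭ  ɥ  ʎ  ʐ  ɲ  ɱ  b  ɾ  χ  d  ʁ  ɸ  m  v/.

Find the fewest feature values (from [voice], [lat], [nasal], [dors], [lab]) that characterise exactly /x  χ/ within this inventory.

[−voice, +dors]

/x, χ/ are all [−voice], [+dorsal], and no other segment in the inventory matches both values. Dropping any one of them over-generates: [+dorsal] alone would also admit /j, ɣ, ɡ, w, …/; [−voice] alone would also admit /ts, θ, ɸ/. No other single listed feature picks out exactly this set either, so fewer than two features will not do.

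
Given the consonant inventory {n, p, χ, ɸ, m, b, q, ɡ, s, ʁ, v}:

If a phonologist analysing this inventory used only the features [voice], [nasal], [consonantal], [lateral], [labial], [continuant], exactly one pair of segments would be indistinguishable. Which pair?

On the given features, /χ/ and /s/ have an identical profile: [-voice], [-nasal], [+consonantal], [-lateral], [-labial], [+continuant]. No other two segments in the inventory coincide on all 6 features. (They do differ in [coronal] and [dorsal], which are not among the given features.)

χ, s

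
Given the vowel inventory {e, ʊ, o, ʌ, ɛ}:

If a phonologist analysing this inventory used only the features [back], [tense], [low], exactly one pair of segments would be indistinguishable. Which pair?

ʊ, ʌ

Both /ʊ/ and /ʌ/ are [+back], [-tense], [-low]. Since the list omits [labial], [round] and [high] — which do distinguish the high back rounded lax vowel from the mid back unrounded lax vowel — this pair collapses; all other pairs remain distinct.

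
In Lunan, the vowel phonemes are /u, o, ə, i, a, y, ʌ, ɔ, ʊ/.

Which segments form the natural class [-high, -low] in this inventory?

o, ə, ʌ, ɔ

Eliminate segments failing any feature: /u, i, y, ʊ/ are [+high]; /a/ is [+low]. The remaining /o, ə, ʌ, ɔ/ satisfy [-high], [-low].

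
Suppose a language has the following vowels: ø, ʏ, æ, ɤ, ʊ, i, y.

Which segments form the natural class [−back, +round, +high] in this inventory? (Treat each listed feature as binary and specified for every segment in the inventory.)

Among the inventory, the [−back] segments are /ø, ʏ, æ, i, y/.
Then [+round] gives /ø, ʏ, y/.
Intersecting with [+high] leaves /ʏ, y/.

ʏ, y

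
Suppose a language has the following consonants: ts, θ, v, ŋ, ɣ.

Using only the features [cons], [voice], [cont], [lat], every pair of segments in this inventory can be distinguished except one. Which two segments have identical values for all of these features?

Both /v/ and /ɣ/ are [+consonantal], [+voice], [+continuant], [−lateral]. Since the list omits [labial] and [dorsal] — which do distinguish the voiced labiodental fricative from the voiced velar fricative — this pair collapses; all other pairs remain distinct.

v, ɣ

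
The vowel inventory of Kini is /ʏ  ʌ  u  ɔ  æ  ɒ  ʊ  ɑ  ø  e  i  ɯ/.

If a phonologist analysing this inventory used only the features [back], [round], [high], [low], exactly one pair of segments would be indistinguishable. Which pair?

ʊ, u

Both /ʊ/ and /u/ are [+back], [+round], [+high], [−low]. Since the list omits [tense] — which does distinguish the high back rounded lax vowel from the high back rounded tense vowel — this pair collapses; all other pairs remain distinct.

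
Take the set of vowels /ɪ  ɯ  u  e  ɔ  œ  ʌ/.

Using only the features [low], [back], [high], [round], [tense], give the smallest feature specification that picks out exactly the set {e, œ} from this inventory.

[-high, -back]

Every target segment is [-high], [-back]; each remaining inventory member fails at least one of these. Each conjunct is needed — [-back] alone would also admit /ɪ/; [-high] alone would also admit /ɔ, ʌ/ — and no other single listed feature has exactly this extension, so two is the minimum.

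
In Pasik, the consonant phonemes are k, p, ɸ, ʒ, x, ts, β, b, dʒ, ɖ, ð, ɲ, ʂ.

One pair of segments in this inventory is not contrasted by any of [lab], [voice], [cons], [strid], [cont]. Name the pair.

/ɲ/ (palatal nasal) and /ɖ/ (voiced retroflex stop) are both [−labial], [+voice], [+consonantal], [−strident], [−continuant], so none of the listed features separates them. (They do differ in [sonorant], [nasal] and [dorsal], which are not among the given features.) Every other pair in the inventory differs on at least one listed feature.

ɲ, ɖ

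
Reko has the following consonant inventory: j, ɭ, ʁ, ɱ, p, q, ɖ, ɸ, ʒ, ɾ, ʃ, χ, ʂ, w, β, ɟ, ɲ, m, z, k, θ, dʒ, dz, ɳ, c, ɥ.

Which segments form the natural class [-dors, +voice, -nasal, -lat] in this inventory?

ɖ, ʒ, ɾ, β, z, dʒ, dz

Checking each segment against [-dorsal], [+voice], [-nasal], [-lateral]: /ɖ/ (voiced retroflex stop), /ʒ/ (voiced postalveolar fricative), /ɾ/ (alveolar tap), /β/ (voiced bilabial fricative), /z/ (voiced alveolar fricative), /dʒ/ (voiced postalveolar affricate), among others, satisfy every feature; every other segment in the inventory fails at least one.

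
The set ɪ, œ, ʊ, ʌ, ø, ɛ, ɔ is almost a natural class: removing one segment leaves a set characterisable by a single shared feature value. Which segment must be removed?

/ʊ, ɛ, ɔ, ʌ, ɪ, œ/ are all [−tense], but /ø/ (mid front rounded tense vowel) is [+tense]. No other single segment can be removed to leave a set sharing one feature value that the removed segment lacks, so /ø/ is the odd one out.

ø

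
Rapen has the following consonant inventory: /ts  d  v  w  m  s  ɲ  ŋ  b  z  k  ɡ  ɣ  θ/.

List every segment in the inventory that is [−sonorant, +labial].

v, b

Eliminate segments failing any feature: /ts, d, s, z, k, ɡ, ɣ, θ/ are [−labial]; /w, m, ɲ, ŋ/ are [+sonorant]. The remaining /v, b/ satisfy [−sonorant], [+labial].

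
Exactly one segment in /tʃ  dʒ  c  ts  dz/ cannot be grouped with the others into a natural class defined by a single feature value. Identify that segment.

The remaining segments after removing /c/ share [+delayed release]; /c/ (voiceless palatal stop) is [-delayed release]. For every other candidate removal, the leftover set fails to share any single feature value that the removed segment lacks.

c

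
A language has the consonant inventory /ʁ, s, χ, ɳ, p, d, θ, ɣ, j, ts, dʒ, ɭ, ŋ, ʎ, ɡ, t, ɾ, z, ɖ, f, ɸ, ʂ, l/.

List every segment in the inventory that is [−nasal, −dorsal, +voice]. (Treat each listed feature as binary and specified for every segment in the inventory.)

d, dʒ, ɭ, ɾ, z, ɖ, l

Eliminate segments failing any feature: /ʁ, χ, ɣ, j, ʎ, ɡ/ are [+dorsal]; /s, p, θ, ts, t, f, ɸ, ʂ/ are [−voice]; /ɳ, ŋ/ are [+nasal]. The remaining /d, dʒ, ɭ, ɾ, z, ɖ, l/ satisfy [−nasal], [−dorsal], [+voice].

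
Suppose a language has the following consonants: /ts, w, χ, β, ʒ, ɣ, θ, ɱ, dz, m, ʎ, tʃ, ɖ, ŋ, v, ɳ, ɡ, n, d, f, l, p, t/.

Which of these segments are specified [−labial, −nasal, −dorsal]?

Checking each segment against [−labial], [−nasal], [−dorsal]: /ts/ (voiceless alveolar affricate), /ʒ/ (voiced postalveolar fricative), /θ/ (voiceless dental fricative), /dz/ (voiced alveolar affricate), /tʃ/ (voiceless postalveolar affricate), /ɖ/ (voiced retroflex stop), among others, satisfy every feature; every other segment in the inventory fails at least one.

ts, ʒ, θ, dz, tʃ, ɖ, d, l, t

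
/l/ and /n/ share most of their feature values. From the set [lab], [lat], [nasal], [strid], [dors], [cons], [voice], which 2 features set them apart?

/l/ is the alveolar lateral approximant and /n/ is the alveolar nasal. Both are [-labial], [-strident], [-dorsal], [+consonantal], [+voice]. /l/ is [-nasal] while /n/ is [+nasal]; /l/ is [+lateral] while /n/ is [-lateral], so the distinguishing features are [nasal], [lateral].

[nasal], [lateral]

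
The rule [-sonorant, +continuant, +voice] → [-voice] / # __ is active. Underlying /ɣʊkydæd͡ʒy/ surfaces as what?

[xʊkydæd͡ʒy]

Only the initial segment /ɣ/ is both word-initial and matches the structural description. It is a voiced velar fricative, so [-sonorant, +continuant, +voice] holds; changing it to [-voice] with all other features held fixed yields /x/ (voiceless velar fricative). No other segment meets both the structural description and the environment, so the output is [xʊkydæd͡ʒy].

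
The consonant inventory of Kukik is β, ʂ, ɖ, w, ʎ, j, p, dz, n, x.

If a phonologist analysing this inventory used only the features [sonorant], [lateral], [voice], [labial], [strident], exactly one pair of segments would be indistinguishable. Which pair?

j, n

On the given features, /j/ and /n/ have an identical profile: [+sonorant], [−lateral], [+voice], [−labial], [−strident]. No other two segments in the inventory coincide on all 5 features. (They do differ in [nasal], [continuant] and [dorsal], which are not among the given features.)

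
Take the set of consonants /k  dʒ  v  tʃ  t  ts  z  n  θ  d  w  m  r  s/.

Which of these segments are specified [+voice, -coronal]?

Checking each segment against [+voice], [-coronal]: /v/ (voiced labiodental fricative), /w/ (labial-velar glide), /m/ (bilabial nasal) satisfy every feature; every other segment in the inventory fails at least one.

v, w, m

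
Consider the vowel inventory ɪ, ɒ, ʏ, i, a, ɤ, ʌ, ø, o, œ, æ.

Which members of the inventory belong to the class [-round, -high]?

a, ɤ, ʌ, æ

The [-round] segments are /ɪ, i, a, ɤ, ʌ, æ/.
Among these, [-high] leaves /a, ɤ, ʌ, æ/.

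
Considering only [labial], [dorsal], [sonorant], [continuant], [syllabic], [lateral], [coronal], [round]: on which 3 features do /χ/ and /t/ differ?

[continuant], [coronal], [dorsal]

/χ/ is the voiceless uvular fricative and /t/ is the voiceless alveolar stop. Both are [−labial], [−sonorant], [−syllabic], [−lateral], [−round]. /χ/ is [+continuant] while /t/ is [−continuant]; /χ/ is [−coronal] while /t/ is [+coronal]; /χ/ is [+dorsal] while /t/ is [−dorsal], so the distinguishing features are [continuant], [coronal], [dorsal].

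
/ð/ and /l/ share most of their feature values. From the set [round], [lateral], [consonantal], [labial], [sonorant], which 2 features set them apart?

The two segments share [-round], [+consonantal], [-labial]. The only features from the list on which they differ: /ð/ is [-sonorant] while /l/ is [+sonorant]; /ð/ is [-lateral] while /l/ is [+lateral].

[sonorant], [lateral]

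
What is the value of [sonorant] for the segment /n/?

[+sonorant]

/n/ is the alveolar nasal, hence [+sonorant].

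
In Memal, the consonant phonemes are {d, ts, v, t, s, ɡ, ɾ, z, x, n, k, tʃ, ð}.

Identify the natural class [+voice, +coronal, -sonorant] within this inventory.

Among the inventory, the [+voice] segments are /d, v, ɡ, ɾ, z, n, ð/.
Among these, [+coronal] gives /d, ɾ, z, n, ð/.
Intersecting with [-sonorant] leaves /d, z, ð/.

d, z, ð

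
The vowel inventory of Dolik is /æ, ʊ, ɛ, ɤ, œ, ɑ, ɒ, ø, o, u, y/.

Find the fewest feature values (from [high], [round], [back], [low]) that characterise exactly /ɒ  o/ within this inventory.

[−high, +back, +round]

/ɒ, o/ are all [−high], [+back], [+round], and no other segment in the inventory matches all three values. Dropping any one of them over-generates: [+back, +round] alone would also admit /ʊ, u/; [−high, +round] alone would also admit /œ, ø/; [−high, +back] alone would also admit /ɤ, ɑ/. No other combination of two listed features picks out exactly this set either, so fewer than three features will not do.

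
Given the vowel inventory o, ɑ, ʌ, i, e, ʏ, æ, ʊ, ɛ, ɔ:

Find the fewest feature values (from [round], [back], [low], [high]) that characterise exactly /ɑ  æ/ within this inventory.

The target set is precisely the extension of [+low] in this inventory.

[+low]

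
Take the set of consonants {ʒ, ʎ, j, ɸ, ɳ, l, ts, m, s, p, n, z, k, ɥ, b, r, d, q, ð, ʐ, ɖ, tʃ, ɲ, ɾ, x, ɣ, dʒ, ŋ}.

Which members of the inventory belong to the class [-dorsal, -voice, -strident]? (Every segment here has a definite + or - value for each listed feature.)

ɸ, p

Checking each segment against [-dorsal], [-voice], [-strident]: /ɸ/ (voiceless bilabial fricative), /p/ (voiceless bilabial stop) satisfy every feature; every other segment in the inventory fails at least one.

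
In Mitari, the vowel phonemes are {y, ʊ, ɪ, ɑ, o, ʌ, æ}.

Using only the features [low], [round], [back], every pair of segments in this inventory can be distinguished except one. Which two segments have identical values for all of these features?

ʊ, o

/ʊ/ (high back rounded lax vowel) and /o/ (mid back rounded tense vowel) are both [−low], [+round], [+back], so none of the listed features separates them. (They do differ in [high] and [tense], which are not among the given features.) Every other pair in the inventory differs on at least one listed feature.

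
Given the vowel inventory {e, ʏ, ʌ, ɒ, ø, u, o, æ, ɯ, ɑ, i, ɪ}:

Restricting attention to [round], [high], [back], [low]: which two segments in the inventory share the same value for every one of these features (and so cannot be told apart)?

Both /ɪ/ and /i/ are [−round], [+high], [−back], [−low]. Since the list omits [tense] — which does distinguish the high front unrounded lax vowel from the high front unrounded tense vowel — this pair collapses; all other pairs remain distinct.

ɪ, i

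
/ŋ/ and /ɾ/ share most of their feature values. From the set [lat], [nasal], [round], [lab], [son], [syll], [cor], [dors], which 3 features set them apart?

[nasal], [coronal], [dorsal]

/ŋ/ is the velar nasal and /ɾ/ is the alveolar tap. Both are [−lateral], [−round], [−labial], [+sonorant], [−syllabic]. /ŋ/ is [+nasal] while /ɾ/ is [−nasal]; /ŋ/ is [−coronal] while /ɾ/ is [+coronal]; /ŋ/ is [+dorsal] while /ɾ/ is [−dorsal], so the distinguishing features are [nasal], [coronal], [dorsal].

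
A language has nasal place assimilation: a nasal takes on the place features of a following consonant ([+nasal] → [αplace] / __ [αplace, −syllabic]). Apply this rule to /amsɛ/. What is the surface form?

/m/ sits before the [+coronal] consonant /s/, so it takes on [+coronal] and surfaces as /n/. The rest of the form is unaffected: [ansɛ].

[ansɛ]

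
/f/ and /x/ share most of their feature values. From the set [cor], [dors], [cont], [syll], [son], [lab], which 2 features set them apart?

The two segments share [-coronal], [+continuant], [-syllabic], [-sonorant]. The only features from the list on which they differ: /f/ is [+labial] while /x/ is [-labial]; /f/ is [-dorsal] while /x/ is [+dorsal].

[labial], [dorsal]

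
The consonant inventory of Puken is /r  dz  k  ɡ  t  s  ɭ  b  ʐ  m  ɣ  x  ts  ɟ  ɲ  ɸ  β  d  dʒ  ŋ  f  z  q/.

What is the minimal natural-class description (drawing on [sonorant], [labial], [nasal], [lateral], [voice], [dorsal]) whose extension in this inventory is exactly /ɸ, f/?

/ɸ, f/ are all [-voice], [+labial], and no other segment in the inventory matches both values. Dropping any one of them over-generates: [+labial] alone would also admit /b, m, β/; [-voice] alone would also admit /k, t, s, x, …/. No other single listed feature picks out exactly this set either, so fewer than two features will not do.

[-voice, +labial]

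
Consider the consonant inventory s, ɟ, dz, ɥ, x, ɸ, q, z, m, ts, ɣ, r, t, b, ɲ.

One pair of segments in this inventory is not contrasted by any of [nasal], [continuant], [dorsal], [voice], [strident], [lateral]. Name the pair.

ɥ, ɣ

On the given features, /ɥ/ and /ɣ/ have an identical profile: [−nasal], [+continuant], [+dorsal], [+voice], [−strident], [−lateral]. No other two segments in the inventory coincide on all 6 features. (They do differ in [sonorant], [labial], [round] and [back], which are not among the given features.)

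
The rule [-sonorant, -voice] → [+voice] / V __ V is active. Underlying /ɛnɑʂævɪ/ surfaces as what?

[ɛnɑʐævɪ]

/ʂ/ satisfies [-sonorant, -voice] and sits in V __ V. The [+voice] counterpart of the voiceless retroflex fricative is /ʐ/. Other segments in /ɛnɑʂævɪ/ either fail the structural description or are not in the environment, so the surface form is [ɛnɑʐævɪ].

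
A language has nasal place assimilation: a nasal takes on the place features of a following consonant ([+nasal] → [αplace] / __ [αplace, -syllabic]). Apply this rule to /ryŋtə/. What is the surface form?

/ŋ/ sits before the [+coronal] consonant /t/, so it takes on [+coronal] and surfaces as /n/. The rest of the form is unaffected: [ryntə].

[ryntə]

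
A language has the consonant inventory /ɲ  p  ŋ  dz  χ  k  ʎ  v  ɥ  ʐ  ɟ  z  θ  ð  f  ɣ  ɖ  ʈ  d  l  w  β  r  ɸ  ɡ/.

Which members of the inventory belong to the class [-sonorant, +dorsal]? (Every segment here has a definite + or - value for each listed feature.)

χ, k, ɟ, ɣ, ɡ

Checking each segment against [-sonorant], [+dorsal]: /χ/ (voiceless uvular fricative), /k/ (voiceless velar stop), /ɟ/ (voiced palatal stop), /ɣ/ (voiced velar fricative), /ɡ/ (voiced velar stop) satisfy every feature; every other segment in the inventory fails at least one.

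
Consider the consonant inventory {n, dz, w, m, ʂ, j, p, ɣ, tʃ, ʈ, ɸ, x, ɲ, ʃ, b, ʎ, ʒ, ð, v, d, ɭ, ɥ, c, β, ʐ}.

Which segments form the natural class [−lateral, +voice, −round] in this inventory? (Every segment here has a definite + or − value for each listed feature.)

Among the inventory, the [−lateral] segments are /n, dz, w, m, ʂ, j, p, ɣ, tʃ, ʈ, ɸ, x, ɲ, ʃ, b, ʒ, ð, v, d, ɥ, c, β, ʐ/.
Intersecting with [+voice] gives /n, dz, w, m, j, ɣ, ɲ, b, ʒ, ð, v, d, ɥ, β, ʐ/.
Of those, [−round] leaves /n, dz, m, j, ɣ, ɲ, b, ʒ, ð, v, d, β, ʐ/.

n, dz, m, j, ɣ, ɲ, b, ʒ, ð, v, d, β, ʐ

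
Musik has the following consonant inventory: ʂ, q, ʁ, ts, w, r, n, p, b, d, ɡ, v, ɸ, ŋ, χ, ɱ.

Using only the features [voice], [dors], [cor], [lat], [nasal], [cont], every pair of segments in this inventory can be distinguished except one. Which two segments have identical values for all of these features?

On the given features, /ʁ/ and /w/ have an identical profile: [+voice], [+dorsal], [−coronal], [−lateral], [−nasal], [+continuant]. No other two segments in the inventory coincide on all 6 features. (They do differ in [labial], [round] and [high], which are not among the given features.)

ʁ, w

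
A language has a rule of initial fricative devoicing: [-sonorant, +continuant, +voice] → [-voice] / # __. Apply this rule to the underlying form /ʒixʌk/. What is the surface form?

/ʒ/ satisfies [-sonorant, +continuant, +voice] and sits in # __. The [-voice] counterpart of the voiced postalveolar fricative is /ʃ/. Other segments in /ʒixʌk/ either fail the structural description or are not in the environment, so the surface form is [ʃixʌk].

[ʃixʌk]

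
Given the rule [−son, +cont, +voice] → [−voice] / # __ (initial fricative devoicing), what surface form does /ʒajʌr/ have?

[ʃajʌr]

/ʒ/ satisfies [−son, +cont, +voice] and sits in # __. The [−voice] counterpart of the voiced postalveolar fricative is /ʃ/. Other segments in /ʒajʌr/ either fail the structural description or are not in the environment, so the surface form is [ʃajʌr].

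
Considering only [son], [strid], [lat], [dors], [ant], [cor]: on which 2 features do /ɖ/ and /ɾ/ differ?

/ɖ/ (voiced retroflex stop) and /ɾ/ (alveolar tap) agree on [-strident], [-lateral], [-dorsal], [+coronal]. They differ on [sonorant] (/ɖ/ [-], /ɾ/ [+]), [anterior] (/ɖ/ [-], /ɾ/ [+]).

[sonorant], [anterior]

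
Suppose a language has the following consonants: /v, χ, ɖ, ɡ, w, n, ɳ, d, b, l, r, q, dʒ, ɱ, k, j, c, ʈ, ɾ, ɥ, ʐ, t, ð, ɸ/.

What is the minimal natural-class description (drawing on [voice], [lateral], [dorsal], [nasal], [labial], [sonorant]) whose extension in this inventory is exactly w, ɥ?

/w, ɥ/ are all [+labial], [+dorsal], and no other segment in the inventory matches both values. Dropping any one of them over-generates: [+dorsal] alone would also admit /χ, ɡ, q, k, …/; [+labial] alone would also admit /v, b, ɱ, ɸ/. No other single listed feature picks out exactly this set either, so fewer than two features will not do.

[+labial, +dorsal]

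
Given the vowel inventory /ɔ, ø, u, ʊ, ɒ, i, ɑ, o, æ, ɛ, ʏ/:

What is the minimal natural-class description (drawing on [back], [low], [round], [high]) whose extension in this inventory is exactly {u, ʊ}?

[+high, +back]

Every target segment is [+high], [+back]; each remaining inventory member fails at least one of these. Each conjunct is needed — [+back] alone would also admit /ɔ, ɒ, ɑ, o/; [+high] alone would also admit /i, ʏ/ — and no other single listed feature has exactly this extension, so two is the minimum.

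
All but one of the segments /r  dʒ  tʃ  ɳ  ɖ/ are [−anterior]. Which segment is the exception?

/ɖ, dʒ, tʃ, ɳ/ are all [−anterior]; /r/ (alveolar trill) is [+anterior].

r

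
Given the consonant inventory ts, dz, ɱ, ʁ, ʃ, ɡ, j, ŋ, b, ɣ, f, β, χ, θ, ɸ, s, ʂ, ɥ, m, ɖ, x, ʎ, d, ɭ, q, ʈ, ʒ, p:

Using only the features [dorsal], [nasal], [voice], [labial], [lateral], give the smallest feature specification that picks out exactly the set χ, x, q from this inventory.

The class [-voice], [+dorsal] has exactly /χ, x, q/ as its extension in this inventory. No smaller conjunction from the listed features achieves this: [+dorsal] alone would also admit /ʁ, ɡ, j, ŋ, …/; [-voice] alone would also admit /ts, ʃ, f, θ, …/; and checking the remaining single features turns up none with this extension.

[-voice, +dorsal]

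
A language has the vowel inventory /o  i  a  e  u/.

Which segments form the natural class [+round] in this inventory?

o, u

The feature [round] marks segments produced with lip rounding. In this inventory /o, u/ have that property, so they are [+round]; /i, a, e/ are [−round].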